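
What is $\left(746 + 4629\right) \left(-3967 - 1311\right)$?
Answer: $-28369250$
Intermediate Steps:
$\left(746 + 4629\right) \left(-3967 - 1311\right) = 5375 \left(-5278\right) = -28369250$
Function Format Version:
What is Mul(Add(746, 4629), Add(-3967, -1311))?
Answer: -28369250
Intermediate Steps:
Mul(Add(746, 4629), Add(-3967, -1311)) = Mul(5375, -5278) = -28369250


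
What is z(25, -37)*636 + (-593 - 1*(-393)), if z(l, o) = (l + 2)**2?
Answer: 463444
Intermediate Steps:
z(l, o) = (2 + l)**2
z(25, -37)*636 + (-593 - 1*(-393)) = (2 + 25)**2*636 + (-593 - 1*(-393)) = 27**2*636 + (-593 + 393) = 729*636 - 200 = 463644 - 200 = 463444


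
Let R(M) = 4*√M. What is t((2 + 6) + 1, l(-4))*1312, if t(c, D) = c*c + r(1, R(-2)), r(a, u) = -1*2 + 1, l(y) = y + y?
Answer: 104960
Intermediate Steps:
l(y) = 2*y
r(a, u) = -1 (r(a, u) = -2 + 1 = -1)
t(c, D) = -1 + c² (t(c, D) = c*c - 1 = c² - 1 = -1 + c²)
t((2 + 6) + 1, l(-4))*1312 = (-1 + ((2 + 6) + 1)²)*1312 = (-1 + (8 + 1)²)*1312 = (-1 + 9²)*1312 = (-1 + 81)*1312 = 80*1312 = 104960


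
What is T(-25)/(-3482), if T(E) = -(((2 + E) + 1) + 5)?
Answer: -17/3482 ≈ -0.0048823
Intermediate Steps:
T(E) = -8 - E (T(E) = -((3 + E) + 5) = -(8 + E) = -8 - E)
T(-25)/(-3482) = (-8 - 1*(-25))/(-3482) = (-8 + 25)*(-1/3482) = 17*(-1/3482) = -17/3482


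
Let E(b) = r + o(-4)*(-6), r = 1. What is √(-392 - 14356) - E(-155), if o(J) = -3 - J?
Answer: 5 + 2*I*√3687 ≈ 5.0 + 121.44*I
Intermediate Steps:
E(b) = -5 (E(b) = 1 + (-3 - 1*(-4))*(-6) = 1 + (-3 + 4)*(-6) = 1 + 1*(-6) = 1 - 6 = -5)
√(-392 - 14356) - E(-155) = √(-392 - 14356) - 1*(-5) = √(-14748) + 5 = 2*I*√3687 + 5 = 5 + 2*I*√3687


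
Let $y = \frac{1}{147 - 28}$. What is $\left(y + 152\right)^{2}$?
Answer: $\frac{327211921}{14161} \approx 23107.0$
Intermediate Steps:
$y = \frac{1}{119} \approx 0.0084034$
$\left(y + 152\right)^{2} = \left(\frac{1}{119} + 152\right)^{2} = \left(\frac{18089}{119}\right)^{2} = \frac{327211921}{14161}$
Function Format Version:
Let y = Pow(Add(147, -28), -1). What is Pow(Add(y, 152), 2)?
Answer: Rational(327211921, 14161) ≈ 23107.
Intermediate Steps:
y = Rational(1, 119) (y = Pow(119, -1) = Rational(1, 119) ≈ 0.0084034)
Pow(Add(y, 152), 2) = Pow(Add(Rational(1, 119), 152), 2) = Pow(Rational(18089, 119), 2) = Rational(327211921, 14161)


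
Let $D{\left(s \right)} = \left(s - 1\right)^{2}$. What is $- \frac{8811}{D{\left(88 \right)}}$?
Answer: $- \frac{979}{841} \approx -1.1641$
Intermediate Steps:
$D{\left(s \right)} = \left(-1 + s\right)^{2}$
$- \frac{8811}{D{\left(88 \right)}} = - \frac{8811}{\left(-1 + 88\right)^{2}} = - \frac{8811}{87^{2}} = - \frac{8811}{7569} = \left(-8811\right) \frac{1}{7569} = - \frac{979}{841}$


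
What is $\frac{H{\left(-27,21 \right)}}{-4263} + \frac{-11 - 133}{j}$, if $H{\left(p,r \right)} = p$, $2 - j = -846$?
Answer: $- \frac{12312}{75313} \approx -0.16348$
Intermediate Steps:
$j = 848$ ($j = 2 - -846 = 2 + 846 = 848$)
$\frac{H{\left(-27,21 \right)}}{-4263} + \frac{-11 - 133}{j} = - \frac{27}{-4263} + \frac{-11 - 133}{848} = \left(-27\right) \left(- \frac{1}{4263}\right) + \left(-11 - 133\right) \frac{1}{848} = \frac{9}{1421} - \frac{9}{53} = - \frac{12312}{75313}$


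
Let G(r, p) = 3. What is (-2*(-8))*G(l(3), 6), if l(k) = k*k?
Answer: 48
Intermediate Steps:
l(k) = k**2
(-2*(-8))*G(l(3), 6) = -2*(-8)*3 = 16*3 = 48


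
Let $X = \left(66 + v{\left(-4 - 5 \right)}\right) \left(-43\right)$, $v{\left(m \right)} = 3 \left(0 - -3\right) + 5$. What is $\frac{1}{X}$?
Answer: $- \frac{1}{3440} \approx -0.0002907$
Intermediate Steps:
$v{\left(m \right)} = 14$ ($v{\left(m \right)} = 3 \left(0 + 3\right) + 5 = 3 \cdot 3 + 5 = 9 + 5 = 14$)
$X = -3440$ ($X = \left(66 + 14\right) \left(-43\right) = 80 \left(-43\right) = -3440$)
$\frac{1}{X} = \frac{1}{-3440} = - \frac{1}{3440}$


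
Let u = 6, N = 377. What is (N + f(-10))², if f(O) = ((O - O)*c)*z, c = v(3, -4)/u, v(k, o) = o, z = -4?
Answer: 142129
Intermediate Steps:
c = -⅔ (c = -4/6 = -4*⅙ = -⅔ ≈ -0.66667)
f(O) = 0 (f(O) = ((O - O)*(-⅔))*(-4) = (0*(-⅔))*(-4) = 0*(-4) = 0)
(N + f(-10))² = (377 + 0)² = 377² = 142129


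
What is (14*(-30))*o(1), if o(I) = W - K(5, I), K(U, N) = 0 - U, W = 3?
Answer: -3360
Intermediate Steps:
K(U, N) = -U
o(I) = 8 (o(I) = 3 - (-1)*5 = 3 - 1*(-5) = 3 + 5 = 8)
(14*(-30))*o(1) = (14*(-30))*8 = -420*8 = -3360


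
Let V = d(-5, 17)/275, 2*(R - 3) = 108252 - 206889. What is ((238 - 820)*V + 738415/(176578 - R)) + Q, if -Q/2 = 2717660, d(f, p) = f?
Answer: -135058036260516/24848285 ≈ -5.4353e+6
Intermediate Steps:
Q = -5435320 (Q = -2*2717660 = -5435320)
R = -98631/2 (R = 3 + (108252 - 206889)/2 = 3 + (½)*(-98637) = 3 - 98637/2 = -98631/2 ≈ -49316.)
V = -1/55 (V = -5/275 = -5*1/275 = -1/55 ≈ -0.018182)
((238 - 820)*V + 738415/(176578 - R)) + Q = ((238 - 820)*(-1/55) + 738415/(176578 - 1*(-98631/2))) - 5435320 = (-582*(-1/55) + 738415/(176578 + 98631/2)) - 5435320 = (582/55 + 738415/(451787/2)) - 5435320 = (582/55 + 738415*(2/451787)) - 5435320 = (582/55 + 1476830/451787) - 5435320 = 344165684/24848285 - 5435320 = -135058036260516/24848285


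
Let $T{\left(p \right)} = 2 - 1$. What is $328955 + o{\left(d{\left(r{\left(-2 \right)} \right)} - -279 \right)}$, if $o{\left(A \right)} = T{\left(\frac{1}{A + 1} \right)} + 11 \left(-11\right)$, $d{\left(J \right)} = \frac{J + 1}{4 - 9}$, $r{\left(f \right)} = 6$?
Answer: $328835$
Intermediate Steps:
$d{\left(J \right)} = - \frac{1}{5} - \frac{J}{5}$ ($d{\left(J \right)} = \frac{1 + J}{-5} = \left(1 + J\right) \left(- \frac{1}{5}\right) = - \frac{1}{5} - \frac{J}{5}$)
$T{\left(p \right)} = 1$
$o{\left(A \right)} = -120$ ($o{\left(A \right)} = 1 + 11 \left(-11\right) = 1 - 121 = -120$)
$328955 + o{\left(d{\left(r{\left(-2 \right)} \right)} - -279 \right)} = 328955 - 120 = 328835$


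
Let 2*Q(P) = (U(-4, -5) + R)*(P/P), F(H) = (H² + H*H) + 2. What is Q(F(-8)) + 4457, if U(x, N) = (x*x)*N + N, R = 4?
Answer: 8833/2 ≈ 4416.5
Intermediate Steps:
U(x, N) = N + N*x² (U(x, N) = x²*N + N = N*x² + N = N + N*x²)
F(H) = 2 + 2*H² (F(H) = (H² + H²) + 2 = 2*H² + 2 = 2 + 2*H²)
Q(P) = -81/2 (Q(P) = ((-5*(1 + (-4)²) + 4)*(P/P))/2 = ((-5*(1 + 16) + 4)*1)/2 = ((-5*17 + 4)*1)/2 = ((-85 + 4)*1)/2 = (-81*1)/2 = (½)*(-81) = -81/2)
Q(F(-8)) + 4457 = -81/2 + 4457 = 8833/2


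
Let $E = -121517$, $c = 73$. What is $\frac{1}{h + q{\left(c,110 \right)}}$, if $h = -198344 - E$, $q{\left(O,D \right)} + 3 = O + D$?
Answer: $- \frac{1}{76647} \approx -1.3047 \cdot 10^{-5}$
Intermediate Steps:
$q{\left(O,D \right)} = -3 + D + O$ ($q{\left(O,D \right)} = -3 + \left(O + D\right) = -3 + \left(D + O\right) = -3 + D + O$)
$h = -76827$ ($h = -198344 - -121517 = -198344 + 121517 = -76827$)
$\frac{1}{h + q{\left(c,110 \right)}} = \frac{1}{-76827 + \left(-3 + 110 + 73\right)} = \frac{1}{-76827 + 180} = \frac{1}{-76647} = - \frac{1}{76647}$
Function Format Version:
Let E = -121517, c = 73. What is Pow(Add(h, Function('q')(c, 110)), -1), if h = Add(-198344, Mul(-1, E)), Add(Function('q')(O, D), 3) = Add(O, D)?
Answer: Rational(-1, 76647) ≈ -1.3047e-5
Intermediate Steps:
Function('q')(O, D) = Add(-3, D, O) (Function('q')(O, D) = Add(-3, Add(O, D)) = Add(-3, Add(D, O)) = Add(-3, D, O))
h = -76827 (h = Add(-198344, Mul(-1, -121517)) = Add(-198344, 121517) = -76827)
Pow(Add(h, Function('q')(c, 110)), -1) = Pow(Add(-76827, Add(-3, 110, 73)), -1) = Pow(Add(-76827, 180), -1) = Pow(-76647, -1) = Rational(-1, 76647)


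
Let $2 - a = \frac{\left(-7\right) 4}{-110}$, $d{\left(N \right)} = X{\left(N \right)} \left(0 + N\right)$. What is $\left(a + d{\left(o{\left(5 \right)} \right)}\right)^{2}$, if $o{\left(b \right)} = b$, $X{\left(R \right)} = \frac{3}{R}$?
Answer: $\frac{68121}{3025} \approx 22.519$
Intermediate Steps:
$d{\left(N \right)} = 3$ ($d{\left(N \right)} = \frac{3}{N} \left(0 + N\right) = \frac{3}{N} N = 3$)
$a = \frac{96}{55}$ ($a = 2 - \frac{\left(-7\right) 4}{-110} = 2 - \left(-28\right) \left(- \frac{1}{110}\right) = 2 - \frac{14}{55} = \frac{96}{55} \approx 1.7455$)
$\left(a + d{\left(o{\left(5 \right)} \right)}\right)^{2} = \left(\frac{96}{55} + 3\right)^{2} = \left(\frac{261}{55}\right)^{2} = \frac{68121}{3025}$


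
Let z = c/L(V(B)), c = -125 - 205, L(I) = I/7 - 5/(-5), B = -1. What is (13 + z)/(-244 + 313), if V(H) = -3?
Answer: -1129/138 ≈ -8.1812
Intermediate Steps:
L(I) = 1 + I/7 (L(I) = I*(⅐) - 5*(-⅕) = I/7 + 1 = 1 + I/7)
c = -330
z = -1155/2 (z = -330/(1 + (⅐)*(-3)) = -330/(1 - 3/7) = -330/4/7 = -330*7/4 = -1155/2 ≈ -577.50)
(13 + z)/(-244 + 313) = (13 - 1155/2)/(-244 + 313) = -1129/2/69 = -1129/2*1/69 = -1129/138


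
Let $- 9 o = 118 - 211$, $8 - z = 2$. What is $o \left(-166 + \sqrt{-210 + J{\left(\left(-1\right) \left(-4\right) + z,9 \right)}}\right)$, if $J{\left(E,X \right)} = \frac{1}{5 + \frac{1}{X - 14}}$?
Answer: $- \frac{5146}{3} + \frac{31 i \sqrt{30210}}{36} \approx -1715.3 + 149.67 i$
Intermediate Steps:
$z = 6$ ($z = 8 - 2 = 6$)
$J{\left(E,X \right)} = \frac{1}{5 + \frac{1}{-14 + X}}$
$o = \frac{31}{3}$ ($o = - \frac{118 - 211}{9} = \left(- \frac{1}{9}\right) \left(-93\right) = \frac{31}{3} \approx 10.333$)
$o \left(-166 + \sqrt{-210 + J{\left(\left(-1\right) \left(-4\right) + z,9 \right)}}\right) = \frac{31 \left(-166 + \sqrt{-210 + \frac{-14 + 9}{-69 + 5 \cdot 9}}\right)}{3} = \frac{31 \left(-166 + \sqrt{-210 + \frac{1}{-69 + 45} \left(-5\right)}\right)}{3} = \frac{31 \left(-166 + \sqrt{-210 + \frac{1}{-24} \left(-5\right)}\right)}{3} = \frac{31 \left(-166 + \sqrt{-210 - - \frac{5}{24}}\right)}{3} = \frac{31 \left(-166 + \sqrt{-210 + \frac{5}{24}}\right)}{3} = \frac{31 \left(-166 + \sqrt{- \frac{5035}{24}}\right)}{3} = \frac{31 \left(-166 + \frac{i \sqrt{30210}}{12}\right)}{3} = - \frac{5146}{3} + \frac{31 i \sqrt{30210}}{36}$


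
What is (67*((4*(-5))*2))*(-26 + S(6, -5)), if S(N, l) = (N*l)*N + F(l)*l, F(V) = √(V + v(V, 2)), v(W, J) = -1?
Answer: 552080 + 13400*I*√6 ≈ 5.5208e+5 + 32823.0*I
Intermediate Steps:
F(V) = √(-1 + V) (F(V) = √(V - 1) = √(-1 + V))
S(N, l) = l*N² + l*√(-1 + l) (S(N, l) = (N*l)*N + √(-1 + l)*l = l*N² + l*√(-1 + l))
(67*((4*(-5))*2))*(-26 + S(6, -5)) = (67*((4*(-5))*2))*(-26 - 5*(6² + √(-1 - 5))) = (67*(-20*2))*(-26 - 5*(36 + √(-6))) = (67*(-40))*(-26 - 5*(36 + I*√6)) = -2680*(-26 + (-180 - 5*I*√6)) = -2680*(-206 - 5*I*√6) = 552080 + 13400*I*√6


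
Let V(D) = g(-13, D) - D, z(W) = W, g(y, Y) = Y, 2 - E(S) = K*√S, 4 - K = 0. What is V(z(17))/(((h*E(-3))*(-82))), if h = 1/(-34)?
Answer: 0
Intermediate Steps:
K = 4 (K = 4 - 1*0 = 4 + 0 = 4)
E(S) = 2 - 4*√S
h = -1/34 ≈ -0.029412
V(D) = 0 (V(D) = D - D = 0)
V(z(17))/(((h*E(-3))*(-82))) = 0/((-(2 - 4*I*√3)/34*(-82))) = 0/(((-1/17 + 2*I*√3/17)*(-82))) = 0/(82/17 - 164*I*√3/17) = 0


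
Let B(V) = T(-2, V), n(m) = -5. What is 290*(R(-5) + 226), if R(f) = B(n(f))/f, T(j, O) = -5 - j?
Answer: 65714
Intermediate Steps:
B(V) = -3 (B(V) = -5 - 1*(-2) = -5 + 2 = -3)
R(f) = -3/f
290*(R(-5) + 226) = 290*(-3/(-5) + 226) = 290*(-3*(-⅕) + 226) = 290*(⅗ + 226) = 290*(1133/5) = 65714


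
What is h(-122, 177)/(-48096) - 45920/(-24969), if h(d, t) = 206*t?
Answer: 251287/232464 ≈ 1.0810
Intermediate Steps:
h(-122, 177)/(-48096) - 45920/(-24969) = (206*177)/(-48096) - 45920/(-24969) = 36462*(-1/48096) - 45920*(-1/24969) = -6077/8016 + 160/87 = 251287/232464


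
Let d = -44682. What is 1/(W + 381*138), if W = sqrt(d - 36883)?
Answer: 52578/2764527649 - I*sqrt(81565)/2764527649 ≈ 1.9019e-5 - 1.0331e-7*I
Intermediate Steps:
W = I*sqrt(81565) (W = sqrt(-44682 - 36883) = sqrt(-81565) = I*sqrt(81565) ≈ 285.6*I)
1/(W + 381*138) = 1/(I*sqrt(81565) + 381*138) = 1/(I*sqrt(81565) + 52578) = 1/(52578 + I*sqrt(81565))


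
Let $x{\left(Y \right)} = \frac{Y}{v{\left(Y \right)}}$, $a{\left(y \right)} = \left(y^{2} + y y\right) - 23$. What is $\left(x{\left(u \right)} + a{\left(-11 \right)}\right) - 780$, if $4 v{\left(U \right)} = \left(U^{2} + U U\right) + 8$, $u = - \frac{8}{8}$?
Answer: $- \frac{2807}{5} \approx -561.4$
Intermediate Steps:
$a{\left(y \right)} = -23 + 2 y^{2}$ ($a{\left(y \right)} = \left(y^{2} + y^{2}\right) - 23 = 2 y^{2} - 23 = -23 + 2 y^{2}$)
$u = -1$ ($u = \left(-8\right) \frac{1}{8} = -1$)
$v{\left(U \right)} = 2 + \frac{U^{2}}{2}$ ($v{\left(U \right)} = \frac{\left(U^{2} + U U\right) + 8}{4} = \frac{\left(U^{2} + U^{2}\right) + 8}{4} = \frac{2 U^{2} + 8}{4} = \frac{8 + 2 U^{2}}{4} = 2 + \frac{U^{2}}{2}$)
$x{\left(Y \right)} = \frac{Y}{2 + \frac{Y^{2}}{2}}$
$\left(x{\left(u \right)} + a{\left(-11 \right)}\right) - 780 = \left(2 \left(-1\right) \frac{1}{4 + \left(-1\right)^{2}} - \left(23 - 2 \left(-11\right)^{2}\right)\right) - 780 = \left(2 \left(-1\right) \frac{1}{4 + 1} + \left(-23 + 2 \cdot 121\right)\right) - 780 = \left(2 \left(-1\right) \frac{1}{5} + \left(-23 + 242\right)\right) - 780 = \left(2 \left(-1\right) \frac{1}{5} + 219\right) - 780 = \left(- \frac{2}{5} + 219\right) - 780 = \frac{1093}{5} - 780 = - \frac{2807}{5}$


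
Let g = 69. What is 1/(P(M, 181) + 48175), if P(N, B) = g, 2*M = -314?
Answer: 1/48244 ≈ 2.0728e-5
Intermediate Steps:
M = -157 (M = (1/2)*(-314) = -157)
P(N, B) = 69
1/(P(M, 181) + 48175) = 1/(69 + 48175) = 1/48244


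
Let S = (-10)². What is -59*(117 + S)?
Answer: -12803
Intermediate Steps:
S = 100
-59*(117 + S) = -59*(117 + 100) = -59*217 = -12803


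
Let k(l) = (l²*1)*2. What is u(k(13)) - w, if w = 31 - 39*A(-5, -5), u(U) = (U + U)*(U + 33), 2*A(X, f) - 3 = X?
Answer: 250726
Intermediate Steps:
A(X, f) = 3/2 + X/2
k(l) = 2*l² (k(l) = l²*2 = 2*l²)
u(U) = 2*U*(33 + U) (u(U) = (2*U)*(33 + U) = 2*U*(33 + U))
w = 70 (w = 31 - 39*(3/2 + (½)*(-5)) = 31 - 39*(3/2 - 5/2) = 31 - 39*(-1) = 31 + 39 = 70)
u(k(13)) - w = 2*(2*13²)*(33 + 2*13²) - 1*70 = 2*(2*169)*(33 + 2*169) - 70 = 2*338*(33 + 338) - 70 = 2*338*371 - 70 = 250796 - 70 = 250726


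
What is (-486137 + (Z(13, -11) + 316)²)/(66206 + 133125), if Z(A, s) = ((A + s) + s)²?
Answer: -328528/199331 ≈ -1.6482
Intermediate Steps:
Z(A, s) = (A + 2*s)²
(-486137 + (Z(13, -11) + 316)²)/(66206 + 133125) = (-486137 + ((13 + 2*(-11))² + 316)²)/(66206 + 133125) = (-486137 + ((13 - 22)² + 316)²)/199331 = (-486137 + ((-9)² + 316)²)*(1/199331) = (-486137 + (81 + 316)²)*(1/199331) = (-486137 + 397²)*(1/199331) = (-486137 + 157609)*(1/199331) = -328528*1/199331 = -328528/199331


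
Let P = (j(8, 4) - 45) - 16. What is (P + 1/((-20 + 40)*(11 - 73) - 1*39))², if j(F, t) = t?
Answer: 5314993216/1635841 ≈ 3249.1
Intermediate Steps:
P = -57 (P = (4 - 45) - 16 = -41 - 16 = -57)
(P + 1/((-20 + 40)*(11 - 73) - 1*39))² = (-57 + 1/((-20 + 40)*(11 - 73) - 1*39))² = (-57 + 1/(20*(-62) - 39))² = (-57 + 1/(-1240 - 39))² = (-57 + 1/(-1279))² = (-57 - 1/1279)² = (-72904/1279)² = 5314993216/1635841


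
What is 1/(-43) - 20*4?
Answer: -3441/43 ≈ -80.023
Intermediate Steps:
1/(-43) - 20*4 = -1/43 - 80 = -3441/43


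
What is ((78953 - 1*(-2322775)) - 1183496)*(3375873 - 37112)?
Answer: 4067385490552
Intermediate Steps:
((78953 - 1*(-2322775)) - 1183496)*(3375873 - 37112) = ((78953 + 2322775) - 1183496)*3338761 = (2401728 - 1183496)*3338761 = 1218232*3338761 = 4067385490552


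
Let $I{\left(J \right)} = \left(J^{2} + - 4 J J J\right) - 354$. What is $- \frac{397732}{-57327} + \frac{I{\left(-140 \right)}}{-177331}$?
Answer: $- \frac{559794254150}{10165854237} \approx -55.066$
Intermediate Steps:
$I{\left(J \right)} = -354 + J^{2} - 4 J^{3}$ ($I{\left(J \right)} = \left(J^{2} + - 4 J^{2} J\right) - 354 = \left(J^{2} - 4 J^{3}\right) - 354 = -354 + J^{2} - 4 J^{3}$)
$- \frac{397732}{-57327} + \frac{I{\left(-140 \right)}}{-177331} = - \frac{397732}{-57327} + \frac{-354 + \left(-140\right)^{2} - 4 \left(-140\right)^{3}}{-177331} = \left(-397732\right) \left(- \frac{1}{57327}\right) + \left(-354 + 19600 - -10976000\right) \left(- \frac{1}{177331}\right) = \frac{397732}{57327} + \left(-354 + 19600 + 10976000\right) \left(- \frac{1}{177331}\right) = \frac{397732}{57327} + 10995246 \left(- \frac{1}{177331}\right) = \frac{397732}{57327} - \frac{10995246}{177331} = - \frac{559794254150}{10165854237}$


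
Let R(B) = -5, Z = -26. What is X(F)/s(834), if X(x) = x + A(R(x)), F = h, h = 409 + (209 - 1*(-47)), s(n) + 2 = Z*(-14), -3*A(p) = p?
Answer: 1000/543 ≈ 1.8416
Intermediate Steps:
A(p) = -p/3
s(n) = 362 (s(n) = -2 - 26*(-14) = -2 + 364 = 362)
h = 665 (h = 409 + (209 + 47) = 409 + 256 = 665)
F = 665
X(x) = 5/3 + x (X(x) = x - 1/3*(-5) = x + 5/3 = 5/3 + x)
X(F)/s(834) = (5/3 + 665)/362 = (2000/3)*(1/362) = 1000/543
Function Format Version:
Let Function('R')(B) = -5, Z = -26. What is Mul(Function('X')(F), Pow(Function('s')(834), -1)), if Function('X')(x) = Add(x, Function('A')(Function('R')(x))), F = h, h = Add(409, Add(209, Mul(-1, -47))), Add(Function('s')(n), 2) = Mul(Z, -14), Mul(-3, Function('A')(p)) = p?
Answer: Rational(1000, 543) ≈ 1.8416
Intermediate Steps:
Function('A')(p) = Mul(Rational(-1, 3), p)
Function('s')(n) = 362 (Function('s')(n) = Add(-2, Mul(-26, -14)) = Add(-2, 364) = 362)
h = 665 (h = Add(409, Add(209, 47)) = Add(409, 256) = 665)
F = 665
Function('X')(x) = Add(Rational(5, 3), x) (Function('X')(x) = Add(x, Mul(Rational(-1, 3), -5)) = Add(x, Rational(5, 3)) = Add(Rational(5, 3), x))
Mul(Function('X')(F), Pow(Function('s')(834), -1)) = Mul(Add(Rational(5, 3), 665), Pow(362, -1)) = Mul(Rational(2000, 3), Rational(1, 362)) = Rational(1000, 543)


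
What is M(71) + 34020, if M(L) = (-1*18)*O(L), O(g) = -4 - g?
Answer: 35370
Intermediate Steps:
M(L) = 72 + 18*L (M(L) = (-1*18)*(-4 - L) = -18*(-4 - L) = 72 + 18*L)
M(71) + 34020 = (72 + 18*71) + 34020 = (72 + 1278) + 34020 = 1350 + 34020 = 35370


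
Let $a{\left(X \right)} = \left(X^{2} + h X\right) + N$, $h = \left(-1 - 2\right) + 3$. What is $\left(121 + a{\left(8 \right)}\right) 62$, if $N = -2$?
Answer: $11346$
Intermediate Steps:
$h = 0$ ($h = -3 + 3 = 0$)
$a{\left(X \right)} = -2 + X^{2}$ ($a{\left(X \right)} = \left(X^{2} + 0 X\right) - 2 = \left(X^{2} + 0\right) - 2 = X^{2} - 2 = -2 + X^{2}$)
$\left(121 + a{\left(8 \right)}\right) 62 = \left(121 - \left(2 - 8^{2}\right)\right) 62 = \left(121 + \left(-2 + 64\right)\right) 62 = \left(121 + 62\right) 62 = 183 \cdot 62 = 11346$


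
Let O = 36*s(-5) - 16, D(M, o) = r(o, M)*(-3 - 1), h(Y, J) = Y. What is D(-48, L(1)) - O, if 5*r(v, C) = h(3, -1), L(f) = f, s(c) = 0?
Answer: 68/5 ≈ 13.600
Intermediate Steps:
r(v, C) = 3/5 (r(v, C) = (1/5)*3 = 3/5)
D(M, o) = -12/5 (D(M, o) = 3*(-3 - 1)/5 = (3/5)*(-4) = -12/5)
O = -16 (O = 36*0 - 16 = 0 - 16 = -16)
D(-48, L(1)) - O = -12/5 - 1*(-16) = -12/5 + 16 = 68/5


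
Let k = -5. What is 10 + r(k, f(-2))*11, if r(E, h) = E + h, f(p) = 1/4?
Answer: -169/4 ≈ -42.250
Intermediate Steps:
f(p) = ¼
10 + r(k, f(-2))*11 = 10 + (-5 + ¼)*11 = 10 - 19/4*11 = 10 - 209/4 = -169/4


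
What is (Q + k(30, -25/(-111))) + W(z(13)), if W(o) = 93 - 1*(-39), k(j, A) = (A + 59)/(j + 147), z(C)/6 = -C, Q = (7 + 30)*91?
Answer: 68751427/19647 ≈ 3499.3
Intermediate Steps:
Q = 3367 (Q = 37*91 = 3367)
z(C) = -6*C (z(C) = 6*(-C) = -6*C)
k(j, A) = (59 + A)/(147 + j)
W(o) = 132 (W(o) = 93 + 39 = 132)
(Q + k(30, -25/(-111))) + W(z(13)) = (3367 + (59 - 25/(-111))/(147 + 30)) + 132 = (3367 + (59 - 25*(-1/111))/177) + 132 = (3367 + (59 + 25/111)/177) + 132 = (3367 + (1/177)*(6574/111)) + 132 = (3367 + 6574/19647) + 132 = 66158023/19647 + 132 = 68751427/19647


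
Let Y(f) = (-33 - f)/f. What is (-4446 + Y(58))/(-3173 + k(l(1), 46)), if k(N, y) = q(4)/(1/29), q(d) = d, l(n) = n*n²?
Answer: 257959/177306 ≈ 1.4549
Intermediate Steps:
Y(f) = (-33 - f)/f
l(n) = n³
k(N, y) = 116 (k(N, y) = 4/(1/29) = 4*29 = 116)
(-4446 + Y(58))/(-3173 + k(l(1), 46)) = (-4446 + (-33 - 1*58)/58)/(-3173 + 116) = (-4446 + (-33 - 58)/58)/(-3057) = (-4446 + (1/58)*(-91))*(-1/3057) = (-4446 - 91/58)*(-1/3057) = -257959/58*(-1/3057) = 257959/177306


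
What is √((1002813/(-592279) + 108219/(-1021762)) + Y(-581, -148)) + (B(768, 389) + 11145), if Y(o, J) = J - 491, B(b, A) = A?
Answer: 11534 + 3*I*√26075432306276889018431438/605168175598 ≈ 11534.0 + 25.314*I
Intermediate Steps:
Y(o, J) = -491 + J
√((1002813/(-592279) + 108219/(-1021762)) + Y(-581, -148)) + (B(768, 389) + 11145) = √((1002813/(-592279) + 108219/(-1021762)) + (-491 - 148)) + (389 + 11145) = √((1002813*(-1/592279) + 108219*(-1/1021762)) - 639) + 11534 = √((-1002813/592279 - 108219/1021762) - 639) + 11534 = √(-1088732057607/605168175598 - 639) + 11534 = √(-387791196264729/605168175598) + 11534 = 3*I*√26075432306276889018431438/605168175598 + 11534 = 11534 + 3*I*√26075432306276889018431438/605168175598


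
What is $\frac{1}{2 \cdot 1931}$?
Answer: $\frac{1}{3862} \approx 0.00025893$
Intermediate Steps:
$\frac{1}{2 \cdot 1931} = \frac{1}{3862}$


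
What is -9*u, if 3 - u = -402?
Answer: -3645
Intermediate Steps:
u = 405 (u = 3 - 1*(-402) = 3 + 402 = 405)
-9*u = -9*405 = -3645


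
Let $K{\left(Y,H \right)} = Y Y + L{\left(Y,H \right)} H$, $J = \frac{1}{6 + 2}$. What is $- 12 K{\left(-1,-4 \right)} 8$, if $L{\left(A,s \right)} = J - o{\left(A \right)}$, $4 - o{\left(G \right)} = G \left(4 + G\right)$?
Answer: $-2736$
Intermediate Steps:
$o{\left(G \right)} = 4 - G \left(4 + G\right)$
$J = \frac{1}{8} \approx 0.125$
$L{\left(A,s \right)} = - \frac{31}{8} + A^{2} + 4 A$ ($L{\left(A,s \right)} = \frac{1}{8} - \left(4 - A^{2} - 4 A\right) = \frac{1}{8} + \left(-4 + A^{2} + 4 A\right) = - \frac{31}{8} + A^{2} + 4 A$)
$K{\left(Y,H \right)} = Y^{2} + H \left(- \frac{31}{8} + Y^{2} + 4 Y\right)$ ($K{\left(Y,H \right)} = Y Y + \left(- \frac{31}{8} + Y^{2} + 4 Y\right) H = Y^{2} + H \left(- \frac{31}{8} + Y^{2} + 4 Y\right)$)
$- 12 K{\left(-1,-4 \right)} 8 = - 12 \left(\left(-1\right)^{2} + \frac{1}{8} \left(-4\right) \left(-31 + 8 \left(-1\right)^{2} + 32 \left(-1\right)\right)\right) 8 = - 12 \left(1 + \frac{1}{8} \left(-4\right) \left(-31 + 8 \cdot 1 - 32\right)\right) 8 = - 12 \left(1 + \frac{1}{8} \left(-4\right) \left(-31 + 8 - 32\right)\right) 8 = - 12 \left(1 + \frac{1}{8} \left(-4\right) \left(-55\right)\right) 8 = - 12 \left(1 + \frac{55}{2}\right) 8 = \left(-12\right) \frac{57}{2} \cdot 8 = \left(-342\right) 8 = -2736$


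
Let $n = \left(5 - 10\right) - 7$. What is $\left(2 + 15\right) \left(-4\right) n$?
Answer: $816$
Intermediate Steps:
$n = -12$ ($n = \left(5 - 10\right) - 7 = -5 - 7 = -12$)
$\left(2 + 15\right) \left(-4\right) n = \left(2 + 15\right) \left(-4\right) \left(-12\right) = 17 \left(-4\right) \left(-12\right) = \left(-68\right) \left(-12\right) = 816$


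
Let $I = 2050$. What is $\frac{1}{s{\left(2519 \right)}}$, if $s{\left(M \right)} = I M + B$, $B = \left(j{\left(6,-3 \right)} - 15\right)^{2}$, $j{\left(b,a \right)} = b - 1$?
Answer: $\frac{1}{5164050} \approx 1.9365 \cdot 10^{-7}$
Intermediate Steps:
$j{\left(b,a \right)} = -1 + b$ ($j{\left(b,a \right)} = b - 1 = -1 + b$)
$B = 100$ ($B = \left(\left(-1 + 6\right) - 15\right)^{2} = \left(5 - 15\right)^{2} = \left(-10\right)^{2} = 100$)
$s{\left(M \right)} = 100 + 2050 M$ ($s{\left(M \right)} = 2050 M + 100 = 100 + 2050 M$)
$\frac{1}{s{\left(2519 \right)}} = \frac{1}{100 + 2050 \cdot 2519} = \frac{1}{100 + 5163950} = \frac{1}{5164050}$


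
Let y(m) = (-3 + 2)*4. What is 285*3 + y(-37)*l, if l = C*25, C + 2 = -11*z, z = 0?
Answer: 1055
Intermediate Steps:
C = -2 (C = -2 - 11*0 = -2 + 0 = -2)
y(m) = -4 (y(m) = -1*4 = -4)
l = -50 (l = -2*25 = -50)
285*3 + y(-37)*l = 285*3 - 4*(-50) = 855 + 200 = 1055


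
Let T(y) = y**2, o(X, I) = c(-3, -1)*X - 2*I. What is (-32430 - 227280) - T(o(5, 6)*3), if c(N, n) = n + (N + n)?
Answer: -272031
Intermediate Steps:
c(N, n) = N + 2*n
o(X, I) = -5*X - 2*I (o(X, I) = (-3 + 2*(-1))*X - 2*I = (-3 - 2)*X - 2*I = -5*X - 2*I)
(-32430 - 227280) - T(o(5, 6)*3) = (-32430 - 227280) - ((-5*5 - 2*6)*3)**2 = -259710 - ((-25 - 12)*3)**2 = -259710 - (-37*3)**2 = -259710 - 1*(-111)**2 = -259710 - 1*12321 = -259710 - 12321 = -272031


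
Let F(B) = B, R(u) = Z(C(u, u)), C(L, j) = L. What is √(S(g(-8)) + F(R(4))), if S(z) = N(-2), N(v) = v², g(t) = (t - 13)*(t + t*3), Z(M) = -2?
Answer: √2 ≈ 1.4142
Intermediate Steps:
R(u) = -2
g(t) = 4*t*(-13 + t) (g(t) = (-13 + t)*(t + 3*t) = (-13 + t)*(4*t) = 4*t*(-13 + t))
S(z) = 4 (S(z) = (-2)² = 4)
√(S(g(-8)) + F(R(4))) = √(4 - 2) = √2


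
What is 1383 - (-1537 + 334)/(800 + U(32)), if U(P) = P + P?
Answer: 398705/288 ≈ 1384.4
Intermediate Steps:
U(P) = 2*P
1383 - (-1537 + 334)/(800 + U(32)) = 1383 - (-1537 + 334)/(800 + 2*32) = 1383 - (-1203)/(800 + 64) = 1383 - (-1203)/864 = 1383 - 1*(-401/288) = 1383 + 401/288 = 398705/288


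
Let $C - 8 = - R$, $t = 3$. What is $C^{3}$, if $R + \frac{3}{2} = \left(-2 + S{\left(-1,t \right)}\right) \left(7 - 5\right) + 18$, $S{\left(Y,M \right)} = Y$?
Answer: $- \frac{125}{8} \approx -15.625$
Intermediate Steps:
$R = \frac{21}{2}$ ($R = - \frac{3}{2} + \left(\left(-2 - 1\right) \left(7 - 5\right) + 18\right) = - \frac{3}{2} + \left(\left(-3\right) 2 + 18\right) = - \frac{3}{2} + \left(-6 + 18\right) = - \frac{3}{2} + 12 = \frac{21}{2} \approx 10.5$)
$C = - \frac{5}{2}$ ($C = 8 - \frac{21}{2} = - \frac{5}{2} \approx -2.5$)
$C^{3} = \left(- \frac{5}{2}\right)^{3} = - \frac{125}{8}$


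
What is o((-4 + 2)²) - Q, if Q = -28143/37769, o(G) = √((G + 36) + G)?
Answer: 28143/37769 + 2*√11 ≈ 7.3784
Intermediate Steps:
o(G) = √(36 + 2*G) (o(G) = √((36 + G) + G) = √(36 + 2*G))
Q = -28143/37769 (Q = -28143*1/37769 = -28143/37769 ≈ -0.74514)
o((-4 + 2)²) - Q = √(36 + 2*(-4 + 2)²) - 1*(-28143/37769) = √(36 + 2*(-2)²) + 28143/37769 = √(36 + 2*4) + 28143/37769 = √(36 + 8) + 28143/37769 = √44 + 28143/37769 = 2*√11 + 28143/37769 = 28143/37769 + 2*√11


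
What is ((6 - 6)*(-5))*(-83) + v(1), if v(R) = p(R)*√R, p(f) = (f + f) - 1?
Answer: 1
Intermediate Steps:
p(f) = -1 + 2*f (p(f) = 2*f - 1 = -1 + 2*f)
v(R) = √R*(-1 + 2*R) (v(R) = (-1 + 2*R)*√R = √R*(-1 + 2*R))
((6 - 6)*(-5))*(-83) + v(1) = ((6 - 6)*(-5))*(-83) + √1*(-1 + 2*1) = (0*(-5))*(-83) + 1*(-1 + 2) = 0*(-83) + 1*1 = 0 + 1 = 1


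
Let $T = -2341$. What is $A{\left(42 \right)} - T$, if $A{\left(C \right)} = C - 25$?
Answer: $2358$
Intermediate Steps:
$A{\left(C \right)} = -25 + C$
$A{\left(42 \right)} - T = \left(-25 + 42\right) - -2341 = 17 + 2341 = 2358$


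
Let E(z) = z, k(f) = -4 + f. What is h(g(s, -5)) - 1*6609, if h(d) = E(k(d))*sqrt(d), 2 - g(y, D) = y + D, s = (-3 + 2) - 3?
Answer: -6609 + 7*sqrt(11) ≈ -6585.8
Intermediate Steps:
s = -4 (s = -1 - 3 = -4)
g(y, D) = 2 - D - y (g(y, D) = 2 - (y + D) = 2 - (D + y) = 2 + (-D - y) = 2 - D - y)
h(d) = sqrt(d)*(-4 + d) (h(d) = (-4 + d)*sqrt(d) = sqrt(d)*(-4 + d))
h(g(s, -5)) - 1*6609 = sqrt(2 - 1*(-5) - 1*(-4))*(-4 + (2 - 1*(-5) - 1*(-4))) - 1*6609 = sqrt(2 + 5 + 4)*(-4 + (2 + 5 + 4)) - 6609 = sqrt(11)*(-4 + 11) - 6609 = sqrt(11)*7 - 6609 = 7*sqrt(11) - 6609 = -6609 + 7*sqrt(11)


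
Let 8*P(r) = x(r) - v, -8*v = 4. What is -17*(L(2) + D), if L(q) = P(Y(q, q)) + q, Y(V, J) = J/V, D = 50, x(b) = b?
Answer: -14195/16 ≈ -887.19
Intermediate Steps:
v = -1/2 (v = -1/8*4 = -1/2 ≈ -0.50000)
P(r) = 1/16 + r/8 (P(r) = (r - 1*(-1/2))/8 = (r + 1/2)/8 = (1/2 + r)/8 = 1/16 + r/8)
L(q) = 3/16 + q (L(q) = (1/16 + (q/q)/8) + q = (1/16 + (1/8)*1) + q = (1/16 + 1/8) + q = 3/16 + q)
-17*(L(2) + D) = -17*((3/16 + 2) + 50) = -17*(35/16 + 50) = -17*835/16 = -14195/16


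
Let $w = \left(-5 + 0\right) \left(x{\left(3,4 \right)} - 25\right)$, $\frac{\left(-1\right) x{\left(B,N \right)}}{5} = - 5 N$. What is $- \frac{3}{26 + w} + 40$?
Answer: $\frac{13963}{349} \approx 40.009$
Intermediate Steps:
$x{\left(B,N \right)} = 25 N$ ($x{\left(B,N \right)} = - 5 \left(- 5 N\right) = 25 N$)
$w = -375$ ($w = \left(-5 + 0\right) \left(25 \cdot 4 - 25\right) = - 5 \left(100 - 25\right) = \left(-5\right) 75 = -375$)
$- \frac{3}{26 + w} + 40 = - \frac{3}{26 - 375} + 40 = - \frac{3}{-349} + 40 = \left(-3\right) \left(- \frac{1}{349}\right) + 40 = \frac{3}{349} + 40 = \frac{13963}{349}$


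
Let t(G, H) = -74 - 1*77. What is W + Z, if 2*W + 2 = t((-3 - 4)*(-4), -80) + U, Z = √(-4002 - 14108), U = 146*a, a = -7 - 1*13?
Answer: -3073/2 + I*√18110 ≈ -1536.5 + 134.57*I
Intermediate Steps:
t(G, H) = -151 (t(G, H) = -74 - 77 = -151)
a = -20 (a = -7 - 13 = -20)
U = -2920 (U = 146*(-20) = -2920)
Z = I*√18110 (Z = √(-18110) = I*√18110 ≈ 134.57*I)
W = -3073/2 (W = -1 + (-151 - 2920)/2 = -1 + (½)*(-3071) = -1 - 3071/2 = -3073/2 ≈ -1536.5)
W + Z = -3073/2 + I*√18110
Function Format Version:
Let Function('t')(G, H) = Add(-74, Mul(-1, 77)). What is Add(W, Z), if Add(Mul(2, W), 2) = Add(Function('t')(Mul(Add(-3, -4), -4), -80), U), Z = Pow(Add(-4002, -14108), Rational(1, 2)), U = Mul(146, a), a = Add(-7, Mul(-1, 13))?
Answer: Add(Rational(-3073, 2), Mul(I, Pow(18110, Rational(1, 2)))) ≈ Add(-1536.5, Mul(134.57, I))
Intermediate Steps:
Function('t')(G, H) = -151 (Function('t')(G, H) = Add(-74, -77) = -151)
a = -20 (a = Add(-7, -13) = -20)
U = -2920 (U = Mul(146, -20) = -2920)
Z = Mul(I, Pow(18110, Rational(1, 2))) (Z = Pow(-18110, Rational(1, 2)) = Mul(I, Pow(18110, Rational(1, 2))) ≈ Mul(134.57, I))
W = Rational(-3073, 2) (W = Add(-1, Mul(Rational(1, 2), Add(-151, -2920))) = Add(-1, Mul(Rational(1, 2), -3071)) = Add(-1, Rational(-3071, 2)) = Rational(-3073, 2) ≈ -1536.5)
Add(W, Z) = Add(Rational(-3073, 2), Mul(I, Pow(18110, Rational(1, 2))))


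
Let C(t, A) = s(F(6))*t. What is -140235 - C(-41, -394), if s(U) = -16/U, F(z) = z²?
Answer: -1262279/9 ≈ -1.4025e+5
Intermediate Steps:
C(t, A) = -4*t/9 (C(t, A) = (-16/(6²))*t = (-16/36)*t = (-16*1/36)*t = -4*t/9)
-140235 - C(-41, -394) = -140235 - (-4)*(-41)/9 = -140235 - 1*164/9 = -140235 - 164/9 = -1262279/9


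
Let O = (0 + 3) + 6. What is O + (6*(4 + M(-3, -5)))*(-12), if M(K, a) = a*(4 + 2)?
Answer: 1881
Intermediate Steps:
M(K, a) = 6*a (M(K, a) = a*6 = 6*a)
O = 9 (O = 3 + 6 = 9)
O + (6*(4 + M(-3, -5)))*(-12) = 9 + (6*(4 + 6*(-5)))*(-12) = 9 + (6*(4 - 30))*(-12) = 9 + (6*(-26))*(-12) = 9 - 156*(-12) = 9 + 1872 = 1881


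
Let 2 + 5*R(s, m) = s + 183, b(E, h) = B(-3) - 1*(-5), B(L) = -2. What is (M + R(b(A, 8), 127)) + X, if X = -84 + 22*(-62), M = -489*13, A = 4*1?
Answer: -38841/5 ≈ -7768.2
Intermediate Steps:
A = 4
b(E, h) = 3 (b(E, h) = -2 - 1*(-5) = -2 + 5 = 3)
M = -6357
R(s, m) = 181/5 + s/5 (R(s, m) = -2/5 + (s + 183)/5 = -2/5 + (183 + s)/5 = -2/5 + (183/5 + s/5) = 181/5 + s/5)
X = -1448 (X = -84 - 1364 = -1448)
(M + R(b(A, 8), 127)) + X = (-6357 + (181/5 + (1/5)*3)) - 1448 = (-6357 + (181/5 + 3/5)) - 1448 = (-6357 + 184/5) - 1448 = -31601/5 - 1448 = -38841/5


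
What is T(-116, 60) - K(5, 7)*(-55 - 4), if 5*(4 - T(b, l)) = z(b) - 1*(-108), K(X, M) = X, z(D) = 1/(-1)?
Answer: 1388/5 ≈ 277.60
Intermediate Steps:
z(D) = -1
T(b, l) = -87/5 (T(b, l) = 4 - (-1 - 1*(-108))/5 = 4 - (-1 + 108)/5 = 4 - 1/5*107 = 4 - 107/5 = -87/5)
T(-116, 60) - K(5, 7)*(-55 - 4) = -87/5 - 5*(-55 - 4) = -87/5 - 5*(-59) = -87/5 - 1*(-295) = -87/5 + 295 = 1388/5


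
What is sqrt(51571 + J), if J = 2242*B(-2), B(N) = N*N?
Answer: sqrt(60539) ≈ 246.05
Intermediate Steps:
B(N) = N**2
J = 8968 (J = 2242*(-2)**2 = 2242*4 = 8968)
sqrt(51571 + J) = sqrt(51571 + 8968) = sqrt(60539)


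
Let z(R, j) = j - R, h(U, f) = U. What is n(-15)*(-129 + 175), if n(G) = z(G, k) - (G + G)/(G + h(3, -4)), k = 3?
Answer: 713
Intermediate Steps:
n(G) = 3 - G - 2*G/(3 + G) (n(G) = (3 - G) - (G + G)/(G + 3) = (3 - G) - 2*G/(3 + G) = 3 - G - 2*G/(3 + G))
n(-15)*(-129 + 175) = ((9 - 1*(-15)**2 - 2*(-15))/(3 - 15))*(-129 + 175) = ((9 - 1*225 + 30)/(-12))*46 = -(9 - 225 + 30)/12*46 = -1/12*(-186)*46 = (31/2)*46 = 713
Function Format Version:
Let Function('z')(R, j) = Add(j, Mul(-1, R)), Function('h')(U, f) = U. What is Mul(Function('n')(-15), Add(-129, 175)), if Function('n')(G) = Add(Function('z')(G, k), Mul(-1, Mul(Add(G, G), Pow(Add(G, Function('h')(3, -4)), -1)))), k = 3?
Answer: 713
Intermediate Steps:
Function('n')(G) = Add(3, Mul(-1, G), Mul(-2, G, Pow(Add(3, G), -1))) (Function('n')(G) = Add(Add(3, Mul(-1, G)), Mul(-1, Mul(Add(G, G), Pow(Add(G, 3), -1)))) = Add(Add(3, Mul(-1, G)), Mul(-1, Mul(Mul(2, G), Pow(Add(3, G), -1)))) = Add(Add(3, Mul(-1, G)), Mul(-1, Mul(2, G, Pow(Add(3, G), -1)))) = Add(Add(3, Mul(-1, G)), Mul(-2, G, Pow(Add(3, G), -1))) = Add(3, Mul(-1, G), Mul(-2, G, Pow(Add(3, G), -1))))
Mul(Function('n')(-15), Add(-129, 175)) = Mul(Mul(Pow(Add(3, -15), -1), Add(9, Mul(-1, Pow(-15, 2)), Mul(-2, -15))), Add(-129, 175)) = Mul(Mul(Pow(-12, -1), Add(9, Mul(-1, 225), 30)), 46) = Mul(Mul(Rational(-1, 12), Add(9, -225, 30)), 46) = Mul(Mul(Rational(-1, 12), -186), 46) = Mul(Rational(31, 2), 46) = 713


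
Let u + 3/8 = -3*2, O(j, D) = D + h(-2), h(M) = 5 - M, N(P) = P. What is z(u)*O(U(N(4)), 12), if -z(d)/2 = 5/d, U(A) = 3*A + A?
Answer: 1520/51 ≈ 29.804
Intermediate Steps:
U(A) = 4*A
O(j, D) = 7 + D (O(j, D) = D + (5 - 1*(-2)) = D + (5 + 2) = D + 7 = 7 + D)
u = -51/8 (u = -3/8 - 3*2 = -3/8 - 6 = -51/8 ≈ -6.3750)
z(d) = -10/d
z(u)*O(U(N(4)), 12) = (-10/(-51/8))*(7 + 12) = -10*(-8/51)*19 = (80/51)*19 = 1520/51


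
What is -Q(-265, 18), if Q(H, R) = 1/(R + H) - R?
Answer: 4447/247 ≈ 18.004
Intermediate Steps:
Q(H, R) = 1/(H + R) - R
-Q(-265, 18) = -(1 - 1*18² - 1*(-265)*18)/(-265 + 18) = -(1 - 1*324 + 4770)/(-247) = -(-1)*(1 - 324 + 4770)/247 = -(-1)*4447/247 = -1*(-4447/247) = 4447/247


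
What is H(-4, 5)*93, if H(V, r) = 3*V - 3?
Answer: -1395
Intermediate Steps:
H(V, r) = -3 + 3*V
H(-4, 5)*93 = (-3 + 3*(-4))*93 = (-3 - 12)*93 = -15*93 = -1395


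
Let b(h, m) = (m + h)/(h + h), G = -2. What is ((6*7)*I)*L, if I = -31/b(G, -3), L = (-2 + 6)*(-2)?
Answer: 41664/5 ≈ 8332.8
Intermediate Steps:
L = -8 (L = 4*(-2) = -8)
b(h, m) = (h + m)/(2*h) (b(h, m) = (h + m)/((2*h)) = (h + m)*(1/(2*h)) = (h + m)/(2*h))
I = -124/5 (I = -31*(-4/(-2 - 3)) = -31/((1/2)*(-1/2)*(-5)) = -31/5/4 = -31*4/5 = -124/5 ≈ -24.800)
((6*7)*I)*L = ((6*7)*(-124/5))*(-8) = (42*(-124/5))*(-8) = -5208/5*(-8) = 41664/5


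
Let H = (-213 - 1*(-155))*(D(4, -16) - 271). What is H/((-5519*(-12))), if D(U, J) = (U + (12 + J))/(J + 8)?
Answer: 7859/33114 ≈ 0.23733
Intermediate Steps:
D(U, J) = (12 + J + U)/(8 + J)
H = 15718 (H = (-213 - 1*(-155))*((12 - 16 + 4)/(8 - 16) - 271) = (-213 + 155)*(0/(-8) - 271) = -58*(-1/8*0 - 271) = -58*(0 - 271) = -58*(-271) = 15718)
H/((-5519*(-12))) = 15718/((-5519*(-12))) = 15718/66228 = 15718*(1/66228) = 7859/33114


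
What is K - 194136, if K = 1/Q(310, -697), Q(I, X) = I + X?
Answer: -75130633/387 ≈ -1.9414e+5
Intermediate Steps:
K = -1/387 (K = 1/(310 - 697) = 1/(-387) = -1/387 ≈ -0.0025840)
K - 194136 = -1/387 - 194136 = -75130633/387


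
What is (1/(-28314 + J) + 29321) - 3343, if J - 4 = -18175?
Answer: 1207587329/46485 ≈ 25978.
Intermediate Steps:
J = -18171 (J = 4 - 18175 = -18171)
(1/(-28314 + J) + 29321) - 3343 = (1/(-28314 - 18171) + 29321) - 3343 = (1/(-46485) + 29321) - 3343 = (-1/46485 + 29321) - 3343 = 1362986684/46485 - 3343 = 1207587329/46485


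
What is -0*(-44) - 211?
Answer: -211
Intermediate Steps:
-0*(-44) - 211 = -257*0 - 211 = 0 - 211 = -211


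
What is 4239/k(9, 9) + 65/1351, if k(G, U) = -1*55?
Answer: -5723314/74305 ≈ -77.025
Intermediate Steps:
k(G, U) = -55
4239/k(9, 9) + 65/1351 = 4239/(-55) + 65/1351 = 4239*(-1/55) + 65*(1/1351) = -4239/55 + 65/1351 = -5723314/74305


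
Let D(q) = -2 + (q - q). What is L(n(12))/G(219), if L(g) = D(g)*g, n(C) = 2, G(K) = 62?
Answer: -2/31 ≈ -0.064516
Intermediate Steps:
D(q) = -2 (D(q) = -2 + 0 = -2)
L(g) = -2*g
L(n(12))/G(219) = -2*2/62 = -4*1/62 = -2/31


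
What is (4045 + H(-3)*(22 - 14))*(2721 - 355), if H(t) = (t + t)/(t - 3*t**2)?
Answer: 47871278/5 ≈ 9.5743e+6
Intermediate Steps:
H(t) = 2*t/(t - 3*t**2) (H(t) = (2*t)/(t - 3*t**2) = 2*t/(t - 3*t**2))
(4045 + H(-3)*(22 - 14))*(2721 - 355) = (4045 + (-2/(-1 + 3*(-3)))*(22 - 14))*(2721 - 355) = (4045 - 2/(-1 - 9)*8)*2366 = (4045 - 2/(-10)*8)*2366 = (4045 - 2*(-1/10)*8)*2366 = (4045 + (1/5)*8)*2366 = (4045 + 8/5)*2366 = (20233/5)*2366 = 47871278/5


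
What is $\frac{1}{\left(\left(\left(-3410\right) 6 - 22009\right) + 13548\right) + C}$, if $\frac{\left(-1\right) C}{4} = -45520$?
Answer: $\frac{1}{153159} \approx 6.5292 \cdot 10^{-6}$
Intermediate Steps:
$C = 182080$ ($C = \left(-4\right) \left(-45520\right) = 182080$)
$\frac{1}{\left(\left(\left(-3410\right) 6 - 22009\right) + 13548\right) + C} = \frac{1}{\left(\left(\left(-3410\right) 6 - 22009\right) + 13548\right) + 182080} = \frac{1}{\left(\left(-20460 - 22009\right) + 13548\right) + 182080} = \frac{1}{\left(-42469 + 13548\right) + 182080} = \frac{1}{-28921 + 182080} = \frac{1}{153159}$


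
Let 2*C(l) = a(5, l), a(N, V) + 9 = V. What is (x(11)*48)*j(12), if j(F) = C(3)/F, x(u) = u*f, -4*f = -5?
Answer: -165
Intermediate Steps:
f = 5/4 (f = -¼*(-5) = 5/4 ≈ 1.2500)
a(N, V) = -9 + V
C(l) = -9/2 + l/2 (C(l) = (-9 + l)/2 = -9/2 + l/2)
x(u) = 5*u/4 (x(u) = u*(5/4) = 5*u/4)
j(F) = -3/F (j(F) = (-9/2 + (½)*3)/F = (-9/2 + 3/2)/F = -3/F)
(x(11)*48)*j(12) = (((5/4)*11)*48)*(-3/12) = ((55/4)*48)*(-3*1/12) = 660*(-¼) = -165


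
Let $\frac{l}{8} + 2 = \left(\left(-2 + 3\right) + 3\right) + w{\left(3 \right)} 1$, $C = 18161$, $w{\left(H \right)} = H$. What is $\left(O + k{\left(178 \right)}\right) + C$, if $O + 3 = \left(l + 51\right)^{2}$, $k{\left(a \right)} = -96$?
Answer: $26343$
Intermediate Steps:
$l = 40$ ($l = -16 + 8 \left(\left(\left(-2 + 3\right) + 3\right) + 3 \cdot 1\right) = -16 + 8 \left(\left(1 + 3\right) + 3\right) = -16 + 8 \left(4 + 3\right) = -16 + 8 \cdot 7 = -16 + 56 = 40$)
$O = 8278$ ($O = -3 + \left(40 + 51\right)^{2} = -3 + 91^{2} = -3 + 8281 = 8278$)
$\left(O + k{\left(178 \right)}\right) + C = \left(8278 - 96\right) + 18161 = 8182 + 18161 = 26343$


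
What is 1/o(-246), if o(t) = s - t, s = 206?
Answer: 1/452 ≈ 0.0022124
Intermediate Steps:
o(t) = 206 - t
1/o(-246) = 1/(206 - 1*(-246)) = 1/(206 + 246) = 1/452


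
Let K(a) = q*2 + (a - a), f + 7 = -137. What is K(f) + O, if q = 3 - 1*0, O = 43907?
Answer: 43913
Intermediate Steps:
q = 3 (q = 3 + 0 = 3)
f = -144 (f = -7 - 137 = -144)
K(a) = 6 (K(a) = 3*2 + (a - a) = 6 + 0 = 6)
K(f) + O = 6 + 43907 = 43913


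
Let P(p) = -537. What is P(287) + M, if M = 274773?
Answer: 274236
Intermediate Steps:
P(287) + M = -537 + 274773 = 274236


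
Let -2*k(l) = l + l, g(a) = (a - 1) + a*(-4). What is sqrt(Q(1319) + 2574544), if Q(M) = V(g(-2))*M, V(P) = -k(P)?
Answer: sqrt(2581139) ≈ 1606.6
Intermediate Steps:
g(a) = -1 - 3*a (g(a) = (-1 + a) - 4*a = -1 - 3*a)
k(l) = -l (k(l) = -(l + l)/2 = -l)
V(P) = P (V(P) = -(-1)*P = P)
Q(M) = 5*M (Q(M) = (-1 - 3*(-2))*M = (-1 + 6)*M = 5*M)
sqrt(Q(1319) + 2574544) = sqrt(5*1319 + 2574544) = sqrt(6595 + 2574544) = sqrt(2581139)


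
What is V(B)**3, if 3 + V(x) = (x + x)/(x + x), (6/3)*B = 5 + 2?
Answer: -8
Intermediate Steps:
B = 7/2 (B = (5 + 2)/2 = (1/2)*7 = 7/2 ≈ 3.5000)
V(x) = -2 (V(x) = -3 + (x + x)/(x + x) = -3 + (2*x)/((2*x)) = -3 + (2*x)*(1/(2*x)) = -3 + 1 = -2)
V(B)**3 = (-2)**3 = -8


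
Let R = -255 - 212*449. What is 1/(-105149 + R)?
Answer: -1/200592 ≈ -4.9852e-6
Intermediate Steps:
R = -95443 (R = -255 - 95188 = -95443)
1/(-105149 + R) = 1/(-105149 - 95443) = 1/(-200592) = -1/200592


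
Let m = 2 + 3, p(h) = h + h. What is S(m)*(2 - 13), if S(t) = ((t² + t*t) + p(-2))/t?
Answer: -506/5 ≈ -101.20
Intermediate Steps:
p(h) = 2*h
m = 5
S(t) = (-4 + 2*t²)/t (S(t) = ((t² + t*t) + 2*(-2))/t = ((t² + t²) - 4)/t = (2*t² - 4)/t = (-4 + 2*t²)/t)
S(m)*(2 - 13) = (-4/5 + 2*5)*(2 - 13) = (-4*⅕ + 10)*(-11) = (-⅘ + 10)*(-11) = (46/5)*(-11) = -506/5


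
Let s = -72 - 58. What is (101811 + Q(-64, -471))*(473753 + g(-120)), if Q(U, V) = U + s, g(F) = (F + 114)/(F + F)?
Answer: 1925654445657/40 ≈ 4.8141e+10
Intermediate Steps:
s = -130
g(F) = (114 + F)/(2*F) (g(F) = (114 + F)/((2*F)) = (114 + F)*(1/(2*F)) = (114 + F)/(2*F))
Q(U, V) = -130 + U (Q(U, V) = U - 130 = -130 + U)
(101811 + Q(-64, -471))*(473753 + g(-120)) = (101811 + (-130 - 64))*(473753 + (1/2)*(114 - 120)/(-120)) = (101811 - 194)*(473753 + (1/2)*(-1/120)*(-6)) = 101617*(473753 + 1/40) = 101617*(18950121/40) = 1925654445657/40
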